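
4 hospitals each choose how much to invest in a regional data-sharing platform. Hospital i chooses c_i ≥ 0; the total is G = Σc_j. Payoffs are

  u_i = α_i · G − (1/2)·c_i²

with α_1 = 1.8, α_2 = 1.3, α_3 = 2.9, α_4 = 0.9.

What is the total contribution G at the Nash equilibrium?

6.9

Hospital i's FOC: ∂u_i/∂c_i = α_i − c_i = 0, so c_i* = α_i.
NE contributions = (1.8, 1.3, 2.9, 0.9); G = 6.9.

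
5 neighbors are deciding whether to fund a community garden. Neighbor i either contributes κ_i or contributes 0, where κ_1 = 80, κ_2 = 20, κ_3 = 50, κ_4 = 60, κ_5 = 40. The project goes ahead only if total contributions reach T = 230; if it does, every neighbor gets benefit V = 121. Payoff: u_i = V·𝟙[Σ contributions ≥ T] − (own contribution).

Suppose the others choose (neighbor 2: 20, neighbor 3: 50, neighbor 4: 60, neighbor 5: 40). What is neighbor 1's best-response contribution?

Others' total = 170. Contributing 80 brings total to 250 ≥ 230: gain V − κ_1 = 41.
Best response: 80.

80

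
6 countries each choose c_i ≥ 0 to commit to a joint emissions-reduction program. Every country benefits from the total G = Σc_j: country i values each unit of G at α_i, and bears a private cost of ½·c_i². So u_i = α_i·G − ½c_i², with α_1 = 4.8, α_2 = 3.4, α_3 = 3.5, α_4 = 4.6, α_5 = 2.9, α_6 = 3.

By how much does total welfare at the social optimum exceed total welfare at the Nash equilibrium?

Country i's FOC: ∂u_i/∂c_i = α_i − c_i = 0, so c_i* = α_i.
NE contributions = (4.8, 3.4, 3.5, 4.6, 2.9, 3); G = 22.2.
W^NE = (Σα)·G − ½Σα_i² = 22.2² − ½·85.42 = 450.13.
Planner sets c_i = Σα_j = 22.2 for every i, so G^SO = 6·22.2 = 133.2.
W^SO = (Σα)·G^SO − ½·6·(Σα)² = (6/2)·22.2² = 1478.52.
Deadweight loss = W^SO − W^NE = 1028.39.

1028.39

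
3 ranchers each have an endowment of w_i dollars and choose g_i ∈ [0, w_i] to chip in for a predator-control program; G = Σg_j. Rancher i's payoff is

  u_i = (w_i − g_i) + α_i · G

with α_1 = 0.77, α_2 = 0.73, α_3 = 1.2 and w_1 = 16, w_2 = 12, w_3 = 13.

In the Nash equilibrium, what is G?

13

∂u_i/∂g_i = α_i − 1, so rancher i contributes w_i if α_i > 1, else 0.
α_i > 1 for i ∈ {3}; NE contributions (0, 0, 13), G = 13.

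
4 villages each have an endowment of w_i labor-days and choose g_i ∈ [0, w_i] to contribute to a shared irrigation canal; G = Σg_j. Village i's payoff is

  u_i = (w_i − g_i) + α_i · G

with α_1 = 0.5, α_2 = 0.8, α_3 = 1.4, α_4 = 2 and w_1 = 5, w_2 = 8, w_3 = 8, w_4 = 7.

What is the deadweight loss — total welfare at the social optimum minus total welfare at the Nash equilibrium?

∂u_i/∂g_i = α_i − 1, so village i contributes w_i if α_i > 1, else 0.
α_i > 1 for i ∈ {3, 4}; NE contributions (0, 0, 8, 7), G = 15.
W^NE = Σw_i − G^NE + (Σα_i)·G^NE = 28 + 3.7·15 = 83.5.
Planner: ∂(Σu_j)/∂g_i = Σα_j − 1 = 3.7 > 0, so everyone contributes w_i; G^SO = 28, W^SO = 28 + 3.7·28 = 131.6.
Deadweight loss = 48.1.

48.1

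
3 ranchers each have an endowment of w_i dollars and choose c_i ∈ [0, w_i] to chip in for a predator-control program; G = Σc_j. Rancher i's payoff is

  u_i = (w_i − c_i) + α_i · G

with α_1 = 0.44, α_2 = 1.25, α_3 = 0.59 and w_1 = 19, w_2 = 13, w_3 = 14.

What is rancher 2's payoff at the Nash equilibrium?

16.25

∂u_i/∂c_i = α_i − 1, so rancher i contributes w_i if α_i > 1, else 0.
α_i > 1 for i ∈ {2}; NE contributions (0, 13, 0), G = 13.
u_2 = (13 − 13) + 1.25·13 = 16.25.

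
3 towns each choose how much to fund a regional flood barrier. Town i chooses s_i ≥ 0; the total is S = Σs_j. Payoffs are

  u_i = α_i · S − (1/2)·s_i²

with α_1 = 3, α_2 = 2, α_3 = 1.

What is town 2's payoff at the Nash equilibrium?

10

Town i's FOC: ∂u_i/∂s_i = α_i − s_i = 0, so s_i* = α_i.
NE contributions = (3, 2, 1); S = 6.
u_2 = α_2·S − ½·(s_2)² = 2·6 − ½·2² = 10.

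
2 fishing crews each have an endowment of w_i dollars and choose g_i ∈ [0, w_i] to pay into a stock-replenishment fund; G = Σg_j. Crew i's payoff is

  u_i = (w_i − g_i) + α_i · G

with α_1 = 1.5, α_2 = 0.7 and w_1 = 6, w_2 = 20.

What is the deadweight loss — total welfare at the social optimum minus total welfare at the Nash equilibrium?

24

∂u_i/∂g_i = α_i − 1, so crew i contributes w_i if α_i > 1, else 0.
α_i > 1 for i ∈ {1}; NE contributions (6, 0), G = 6.
W^NE = Σw_i − G^NE + (Σα_i)·G^NE = 26 + 1.2·6 = 33.2.
Planner: ∂(Σu_j)/∂g_i = Σα_j − 1 = 1.2 > 0, so everyone contributes w_i; G^SO = 26, W^SO = 26 + 1.2·26 = 57.2.
Deadweight loss = 24.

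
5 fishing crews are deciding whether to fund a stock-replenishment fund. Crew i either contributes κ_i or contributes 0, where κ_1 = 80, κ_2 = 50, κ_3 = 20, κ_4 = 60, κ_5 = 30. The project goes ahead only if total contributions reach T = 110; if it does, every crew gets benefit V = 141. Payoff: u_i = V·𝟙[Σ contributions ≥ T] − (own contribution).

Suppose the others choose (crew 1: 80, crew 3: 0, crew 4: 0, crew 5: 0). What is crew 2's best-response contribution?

50

Others' total = 80. Contributing 50 brings total to 130 ≥ 110: gain V − κ_2 = 91.
Best response: 50.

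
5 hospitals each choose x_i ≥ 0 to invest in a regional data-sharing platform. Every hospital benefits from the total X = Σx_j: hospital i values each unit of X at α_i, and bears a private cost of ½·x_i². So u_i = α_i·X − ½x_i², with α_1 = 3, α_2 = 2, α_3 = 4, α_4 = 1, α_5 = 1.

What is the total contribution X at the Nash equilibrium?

11

Hospital i's FOC: ∂u_i/∂x_i = α_i − x_i = 0, so x_i* = α_i.
NE contributions = (3, 2, 4, 1, 1); X = 11.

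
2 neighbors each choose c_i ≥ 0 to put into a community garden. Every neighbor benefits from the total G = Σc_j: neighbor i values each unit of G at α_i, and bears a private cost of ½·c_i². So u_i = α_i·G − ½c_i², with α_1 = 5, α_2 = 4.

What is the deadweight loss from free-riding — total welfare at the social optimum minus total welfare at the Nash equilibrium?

Neighbor i's FOC: ∂u_i/∂c_i = α_i − c_i = 0, so c_i* = α_i.
NE contributions = (5, 4); G = 9.
W^NE = (Σα)·G − ½Σα_i² = 9² − ½·41 = 60.5.
Planner sets c_i = Σα_j = 9 for every i, so G^SO = 2·9 = 18.
W^SO = (Σα)·G^SO − ½·2·(Σα)² = (2/2)·9² = 81.
Deadweight loss = W^SO − W^NE = 20.5.

20.5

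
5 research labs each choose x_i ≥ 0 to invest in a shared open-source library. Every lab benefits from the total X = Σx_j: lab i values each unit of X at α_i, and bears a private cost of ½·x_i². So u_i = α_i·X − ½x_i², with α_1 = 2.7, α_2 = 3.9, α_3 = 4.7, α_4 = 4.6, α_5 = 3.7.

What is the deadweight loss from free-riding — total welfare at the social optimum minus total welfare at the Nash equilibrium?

615.96

Lab i's FOC: ∂u_i/∂x_i = α_i − x_i = 0, so x_i* = α_i.
NE contributions = (2.7, 3.9, 4.7, 4.6, 3.7); X = 19.6.
W^NE = (Σα)·X − ½Σα_i² = 19.6² − ½·79.44 = 344.44.
Planner sets x_i = Σα_j = 19.6 for every i, so X^SO = 5·19.6 = 98.
W^SO = (Σα)·X^SO − ½·5·(Σα)² = (5/2)·19.6² = 960.4.
Deadweight loss = W^SO − W^NE = 615.96.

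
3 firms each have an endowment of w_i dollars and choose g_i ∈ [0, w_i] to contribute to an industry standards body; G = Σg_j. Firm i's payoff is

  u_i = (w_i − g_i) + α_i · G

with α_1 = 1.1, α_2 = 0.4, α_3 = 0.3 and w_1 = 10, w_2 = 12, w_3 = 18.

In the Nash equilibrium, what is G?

∂u_i/∂g_i = α_i − 1, so firm i contributes w_i if α_i > 1, else 0.
α_i > 1 for i ∈ {1}; NE contributions (10, 0, 0), G = 10.

10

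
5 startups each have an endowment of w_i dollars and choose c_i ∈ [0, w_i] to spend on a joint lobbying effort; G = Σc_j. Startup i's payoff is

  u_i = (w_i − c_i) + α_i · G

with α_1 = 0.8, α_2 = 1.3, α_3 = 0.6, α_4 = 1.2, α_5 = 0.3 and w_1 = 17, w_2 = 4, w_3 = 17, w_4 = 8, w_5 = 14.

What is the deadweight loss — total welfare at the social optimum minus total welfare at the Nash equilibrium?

153.6

∂u_i/∂c_i = α_i − 1, so startup i contributes w_i if α_i > 1, else 0.
α_i > 1 for i ∈ {2, 4}; NE contributions (0, 4, 0, 8, 0), G = 12.
W^NE = Σw_i − G^NE + (Σα_i)·G^NE = 60 + 3.2·12 = 98.4.
Planner: ∂(Σu_j)/∂c_i = Σα_j − 1 = 3.2 > 0, so everyone contributes w_i; G^SO = 60, W^SO = 60 + 3.2·60 = 252.
Deadweight loss = 153.6.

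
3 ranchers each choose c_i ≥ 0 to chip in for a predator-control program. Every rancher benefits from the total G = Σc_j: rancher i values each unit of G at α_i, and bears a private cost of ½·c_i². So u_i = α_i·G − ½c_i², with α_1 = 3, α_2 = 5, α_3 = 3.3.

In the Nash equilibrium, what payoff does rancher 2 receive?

Rancher i's FOC: ∂u_i/∂c_i = α_i − c_i = 0, so c_i* = α_i.
NE contributions = (3, 5, 3.3); G = 11.3.
u_2 = α_2·G − ½·(c_2)² = 5·11.3 − ½·5² = 44.

44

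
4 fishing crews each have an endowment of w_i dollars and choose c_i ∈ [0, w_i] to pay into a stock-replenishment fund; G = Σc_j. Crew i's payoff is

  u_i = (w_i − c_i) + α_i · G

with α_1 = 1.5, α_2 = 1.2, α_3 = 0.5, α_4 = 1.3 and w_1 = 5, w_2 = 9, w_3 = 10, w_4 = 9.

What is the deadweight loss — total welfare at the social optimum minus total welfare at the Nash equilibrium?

∂u_i/∂c_i = α_i − 1, so crew i contributes w_i if α_i > 1, else 0.
α_i > 1 for i ∈ {1, 2, 4}; NE contributions (5, 9, 0, 9), G = 23.
W^NE = Σw_i − G^NE + (Σα_i)·G^NE = 33 + 3.5·23 = 113.5.
Planner: ∂(Σu_j)/∂c_i = Σα_j − 1 = 3.5 > 0, so everyone contributes w_i; G^SO = 33, W^SO = 33 + 3.5·33 = 148.5.
Deadweight loss = 35.

35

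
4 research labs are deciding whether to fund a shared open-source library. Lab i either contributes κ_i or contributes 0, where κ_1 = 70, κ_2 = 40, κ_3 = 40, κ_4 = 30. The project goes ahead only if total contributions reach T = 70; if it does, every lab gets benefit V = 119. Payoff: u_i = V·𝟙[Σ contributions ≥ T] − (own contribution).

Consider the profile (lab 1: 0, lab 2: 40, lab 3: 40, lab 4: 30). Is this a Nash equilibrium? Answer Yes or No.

Total = 110 ≥ 70: provided.
Lab 1 (pledges 0, payoff 119): pledging 70 → total 180, payoff 49. No gain.
Lab 2 (pledges 40, payoff 79): dropping to 0 → total 70, payoff 119. Profitable deviation.

No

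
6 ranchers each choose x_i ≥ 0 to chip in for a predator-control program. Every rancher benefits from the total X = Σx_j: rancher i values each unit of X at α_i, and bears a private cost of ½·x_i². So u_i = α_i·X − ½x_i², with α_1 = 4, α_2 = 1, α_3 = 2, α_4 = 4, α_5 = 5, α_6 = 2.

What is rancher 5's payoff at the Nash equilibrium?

77.5

Rancher i's FOC: ∂u_i/∂x_i = α_i − x_i = 0, so x_i* = α_i.
NE contributions = (4, 1, 2, 4, 5, 2); X = 18.
u_5 = α_5·X − ½·(x_5)² = 5·18 − ½·5² = 77.5.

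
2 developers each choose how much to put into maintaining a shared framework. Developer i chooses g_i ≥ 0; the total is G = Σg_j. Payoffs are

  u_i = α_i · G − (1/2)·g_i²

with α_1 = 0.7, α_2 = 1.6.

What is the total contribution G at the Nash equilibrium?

Developer i's FOC: ∂u_i/∂g_i = α_i − g_i = 0, so g_i* = α_i.
NE contributions = (0.7, 1.6); G = 2.3.

2.3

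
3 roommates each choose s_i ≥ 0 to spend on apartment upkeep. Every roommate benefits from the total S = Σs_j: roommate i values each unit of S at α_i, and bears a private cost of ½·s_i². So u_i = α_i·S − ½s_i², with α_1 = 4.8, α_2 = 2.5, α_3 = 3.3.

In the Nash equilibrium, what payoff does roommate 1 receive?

Roommate i's FOC: ∂u_i/∂s_i = α_i − s_i = 0, so s_i* = α_i.
NE contributions = (4.8, 2.5, 3.3); S = 10.6.
u_1 = α_1·S − ½·(s_1)² = 4.8·10.6 − ½·4.8² = 39.36.

39.36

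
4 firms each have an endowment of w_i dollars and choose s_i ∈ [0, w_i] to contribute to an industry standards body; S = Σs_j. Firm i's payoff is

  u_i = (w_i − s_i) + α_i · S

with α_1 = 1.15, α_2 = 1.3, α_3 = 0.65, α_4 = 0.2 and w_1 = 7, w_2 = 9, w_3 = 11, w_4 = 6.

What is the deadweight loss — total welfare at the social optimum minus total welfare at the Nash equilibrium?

∂u_i/∂s_i = α_i − 1, so firm i contributes w_i if α_i > 1, else 0.
α_i > 1 for i ∈ {1, 2}; NE contributions (7, 9, 0, 0), S = 16.
W^NE = Σw_i − S^NE + (Σα_i)·S^NE = 33 + 2.3·16 = 69.8.
Planner: ∂(Σu_j)/∂s_i = Σα_j − 1 = 2.3 > 0, so everyone contributes w_i; S^SO = 33, W^SO = 33 + 2.3·33 = 108.9.
Deadweight loss = 39.1.

39.1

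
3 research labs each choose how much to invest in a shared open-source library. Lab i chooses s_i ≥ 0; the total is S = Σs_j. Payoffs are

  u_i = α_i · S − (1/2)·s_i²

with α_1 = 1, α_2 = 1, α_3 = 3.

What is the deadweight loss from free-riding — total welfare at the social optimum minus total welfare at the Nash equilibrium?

18

Lab i's FOC: ∂u_i/∂s_i = α_i − s_i = 0, so s_i* = α_i.
NE contributions = (1, 1, 3); S = 5.
W^NE = (Σα)·S − ½Σα_i² = 5² − ½·11 = 19.5.
Planner sets s_i = Σα_j = 5 for every i, so S^SO = 3·5 = 15.
W^SO = (Σα)·S^SO − ½·3·(Σα)² = (3/2)·5² = 37.5.
Deadweight loss = W^SO − W^NE = 18.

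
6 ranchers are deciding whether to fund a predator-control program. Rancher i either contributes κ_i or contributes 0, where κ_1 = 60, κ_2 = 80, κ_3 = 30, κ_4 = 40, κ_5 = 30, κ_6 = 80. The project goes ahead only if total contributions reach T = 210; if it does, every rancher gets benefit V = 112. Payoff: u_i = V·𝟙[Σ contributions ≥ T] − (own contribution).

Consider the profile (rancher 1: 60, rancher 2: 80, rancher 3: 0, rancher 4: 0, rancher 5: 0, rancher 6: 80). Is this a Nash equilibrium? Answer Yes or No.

Total = 220 ≥ 210: provided.
Rancher 1 (pledges 60, payoff 52): dropping to 0 → total 160, payoff 0. No gain.
Rancher 2 (pledges 80, payoff 32): dropping to 0 → total 140, payoff 0. No gain.
Rancher 3 (pledges 0, payoff 112): pledging 30 → total 250, payoff 82. No gain.
Rancher 4 (pledges 0, payoff 112): pledging 40 → total 260, payoff 72. No gain.
Rancher 5 (pledges 0, payoff 112): pledging 30 → total 250, payoff 82. No gain.
Rancher 6 (pledges 80, payoff 32): dropping to 0 → total 140, payoff 0. No gain.

Yes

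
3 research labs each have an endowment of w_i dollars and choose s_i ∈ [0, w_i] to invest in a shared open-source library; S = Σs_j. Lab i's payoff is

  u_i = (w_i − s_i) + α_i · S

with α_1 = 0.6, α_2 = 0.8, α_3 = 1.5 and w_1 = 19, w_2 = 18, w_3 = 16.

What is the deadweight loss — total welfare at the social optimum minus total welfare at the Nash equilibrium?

70.3

∂u_i/∂s_i = α_i − 1, so lab i contributes w_i if α_i > 1, else 0.
α_i > 1 for i ∈ {3}; NE contributions (0, 0, 16), S = 16.
W^NE = Σw_i − S^NE + (Σα_i)·S^NE = 53 + 1.9·16 = 83.4.
Planner: ∂(Σu_j)/∂s_i = Σα_j − 1 = 1.9 > 0, so everyone contributes w_i; S^SO = 53, W^SO = 53 + 1.9·53 = 153.7.
Deadweight loss = 70.3.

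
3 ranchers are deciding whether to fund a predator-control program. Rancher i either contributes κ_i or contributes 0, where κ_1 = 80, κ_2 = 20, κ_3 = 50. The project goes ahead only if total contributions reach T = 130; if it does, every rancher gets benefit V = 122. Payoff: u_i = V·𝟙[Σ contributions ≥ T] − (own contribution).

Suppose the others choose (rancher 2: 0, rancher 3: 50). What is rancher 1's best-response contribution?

80

Others' total = 50. Contributing 80 brings total to 130 ≥ 130: gain V − κ_1 = 42.
Best response: 80.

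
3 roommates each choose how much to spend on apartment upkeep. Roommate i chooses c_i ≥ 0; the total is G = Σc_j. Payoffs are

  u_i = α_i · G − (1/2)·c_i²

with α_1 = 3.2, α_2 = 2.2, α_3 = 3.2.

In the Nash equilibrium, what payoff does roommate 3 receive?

22.4

Roommate i's FOC: ∂u_i/∂c_i = α_i − c_i = 0, so c_i* = α_i.
NE contributions = (3.2, 2.2, 3.2); G = 8.6.
u_3 = α_3·G − ½·(c_3)² = 3.2·8.6 − ½·3.2² = 22.4.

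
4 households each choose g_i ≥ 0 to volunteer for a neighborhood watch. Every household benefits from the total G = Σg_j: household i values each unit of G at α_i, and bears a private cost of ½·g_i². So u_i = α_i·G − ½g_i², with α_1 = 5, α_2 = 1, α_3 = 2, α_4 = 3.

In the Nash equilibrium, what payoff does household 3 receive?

20

Household i's FOC: ∂u_i/∂g_i = α_i − g_i = 0, so g_i* = α_i.
NE contributions = (5, 1, 2, 3); G = 11.
u_3 = α_3·G − ½·(g_3)² = 2·11 − ½·2² = 20.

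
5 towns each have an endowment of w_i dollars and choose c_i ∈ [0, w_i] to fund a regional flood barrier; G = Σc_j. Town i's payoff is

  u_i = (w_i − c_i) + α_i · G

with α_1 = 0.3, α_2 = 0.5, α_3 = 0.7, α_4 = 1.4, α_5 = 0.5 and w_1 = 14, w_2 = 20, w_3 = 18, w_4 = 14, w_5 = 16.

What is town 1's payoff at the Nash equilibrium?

∂u_i/∂c_i = α_i − 1, so town i contributes w_i if α_i > 1, else 0.
α_i > 1 for i ∈ {4}; NE contributions (0, 0, 0, 14, 0), G = 14.
u_1 = (14 − 0) + 0.3·14 = 18.2.

18.2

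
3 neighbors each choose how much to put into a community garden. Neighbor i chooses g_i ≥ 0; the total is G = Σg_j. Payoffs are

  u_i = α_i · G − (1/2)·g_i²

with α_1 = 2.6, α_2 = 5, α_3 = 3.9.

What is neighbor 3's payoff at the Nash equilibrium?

37.245

Neighbor i's FOC: ∂u_i/∂g_i = α_i − g_i = 0, so g_i* = α_i.
NE contributions = (2.6, 5, 3.9); G = 11.5.
u_3 = α_3·G − ½·(g_3)² = 3.9·11.5 − ½·3.9² = 37.245.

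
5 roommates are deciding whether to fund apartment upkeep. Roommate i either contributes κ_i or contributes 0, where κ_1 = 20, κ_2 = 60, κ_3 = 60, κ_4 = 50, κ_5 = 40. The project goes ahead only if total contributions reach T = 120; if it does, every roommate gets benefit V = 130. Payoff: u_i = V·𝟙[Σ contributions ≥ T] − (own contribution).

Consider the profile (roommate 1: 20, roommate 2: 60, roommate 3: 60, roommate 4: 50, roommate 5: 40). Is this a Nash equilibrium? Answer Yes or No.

No

Total = 230 ≥ 120: provided.
Roommate 1 (pledges 20, payoff 110): dropping to 0 → total 210, payoff 130. Profitable deviation.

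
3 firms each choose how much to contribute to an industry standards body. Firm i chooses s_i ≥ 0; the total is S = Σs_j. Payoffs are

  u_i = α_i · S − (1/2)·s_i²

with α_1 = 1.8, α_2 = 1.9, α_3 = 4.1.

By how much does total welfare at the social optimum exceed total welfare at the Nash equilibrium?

Firm i's FOC: ∂u_i/∂s_i = α_i − s_i = 0, so s_i* = α_i.
NE contributions = (1.8, 1.9, 4.1); S = 7.8.
W^NE = (Σα)·S − ½Σα_i² = 7.8² − ½·23.66 = 49.01.
Planner sets s_i = Σα_j = 7.8 for every i, so S^SO = 3·7.8 = 23.4.
W^SO = (Σα)·S^SO − ½·3·(Σα)² = (3/2)·7.8² = 91.26.
Deadweight loss = W^SO − W^NE = 42.25.

42.25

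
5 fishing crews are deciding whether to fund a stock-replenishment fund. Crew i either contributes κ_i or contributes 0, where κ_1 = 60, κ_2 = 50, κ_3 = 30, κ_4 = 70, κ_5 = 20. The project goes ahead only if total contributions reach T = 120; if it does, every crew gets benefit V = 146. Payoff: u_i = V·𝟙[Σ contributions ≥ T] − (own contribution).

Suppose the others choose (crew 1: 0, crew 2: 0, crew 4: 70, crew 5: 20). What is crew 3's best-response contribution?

30

Others' total = 90. Contributing 30 brings total to 120 ≥ 120: gain V − κ_3 = 116.
Best response: 30.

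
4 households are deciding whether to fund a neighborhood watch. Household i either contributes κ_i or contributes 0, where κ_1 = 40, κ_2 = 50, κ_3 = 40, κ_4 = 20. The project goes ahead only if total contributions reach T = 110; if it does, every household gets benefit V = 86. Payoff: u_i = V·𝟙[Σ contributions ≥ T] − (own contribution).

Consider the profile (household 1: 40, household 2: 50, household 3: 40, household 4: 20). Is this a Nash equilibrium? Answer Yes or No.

No

Total = 150 ≥ 110: provided.
Household 1 (pledges 40, payoff 46): dropping to 0 → total 110, payoff 86. Profitable deviation.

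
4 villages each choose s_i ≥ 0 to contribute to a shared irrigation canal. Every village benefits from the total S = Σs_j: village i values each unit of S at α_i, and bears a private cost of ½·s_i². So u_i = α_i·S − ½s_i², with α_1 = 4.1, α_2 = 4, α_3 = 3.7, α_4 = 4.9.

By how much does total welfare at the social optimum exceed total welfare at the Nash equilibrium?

314.145

Village i's FOC: ∂u_i/∂s_i = α_i − s_i = 0, so s_i* = α_i.
NE contributions = (4.1, 4, 3.7, 4.9); S = 16.7.
W^NE = (Σα)·S − ½Σα_i² = 16.7² − ½·70.51 = 243.635.
Planner sets s_i = Σα_j = 16.7 for every i, so S^SO = 4·16.7 = 66.8.
W^SO = (Σα)·S^SO − ½·4·(Σα)² = (4/2)·16.7² = 557.78.
Deadweight loss = W^SO − W^NE = 314.145.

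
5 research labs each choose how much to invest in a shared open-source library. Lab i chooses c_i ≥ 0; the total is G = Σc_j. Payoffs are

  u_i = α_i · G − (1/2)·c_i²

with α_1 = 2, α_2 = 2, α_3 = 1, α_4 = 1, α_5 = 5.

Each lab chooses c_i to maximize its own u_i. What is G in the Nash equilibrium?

Lab i's FOC: ∂u_i/∂c_i = α_i − c_i = 0, so c_i* = α_i.
NE contributions = (2, 2, 1, 1, 5); G = 11.

11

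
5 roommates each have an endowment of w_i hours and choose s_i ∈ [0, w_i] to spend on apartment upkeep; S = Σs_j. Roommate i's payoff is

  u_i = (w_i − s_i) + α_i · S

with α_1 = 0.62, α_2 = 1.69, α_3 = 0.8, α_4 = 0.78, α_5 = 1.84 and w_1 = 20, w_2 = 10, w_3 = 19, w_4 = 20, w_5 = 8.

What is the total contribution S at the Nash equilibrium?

18

∂u_i/∂s_i = α_i − 1, so roommate i contributes w_i if α_i > 1, else 0.
α_i > 1 for i ∈ {2, 5}; NE contributions (0, 10, 0, 0, 8), S = 18.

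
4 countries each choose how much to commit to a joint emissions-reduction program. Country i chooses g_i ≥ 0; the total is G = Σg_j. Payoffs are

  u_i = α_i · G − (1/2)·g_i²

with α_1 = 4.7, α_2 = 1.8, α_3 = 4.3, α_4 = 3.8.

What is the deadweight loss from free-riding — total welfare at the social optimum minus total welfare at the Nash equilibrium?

Country i's FOC: ∂u_i/∂g_i = α_i − g_i = 0, so g_i* = α_i.
NE contributions = (4.7, 1.8, 4.3, 3.8); G = 14.6.
W^NE = (Σα)·G − ½Σα_i² = 14.6² − ½·58.26 = 184.03.
Planner sets g_i = Σα_j = 14.6 for every i, so G^SO = 4·14.6 = 58.4.
W^SO = (Σα)·G^SO − ½·4·(Σα)² = (4/2)·14.6² = 426.32.
Deadweight loss = W^SO − W^NE = 242.29.

242.29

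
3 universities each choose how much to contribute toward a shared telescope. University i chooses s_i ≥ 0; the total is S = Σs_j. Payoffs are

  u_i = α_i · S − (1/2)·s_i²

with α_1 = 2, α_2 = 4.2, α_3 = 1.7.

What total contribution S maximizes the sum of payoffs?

23.7

Planner FOC: ∂(Σu_j)/∂s_i = (Σα_j) − s_i = 0, so s_i^SO = Σα_j = 7.9 for every i; S^SO = 23.7.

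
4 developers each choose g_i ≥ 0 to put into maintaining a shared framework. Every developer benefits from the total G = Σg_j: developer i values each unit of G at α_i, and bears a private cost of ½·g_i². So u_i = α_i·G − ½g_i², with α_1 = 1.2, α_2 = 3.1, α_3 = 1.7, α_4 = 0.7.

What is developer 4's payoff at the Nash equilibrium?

Developer i's FOC: ∂u_i/∂g_i = α_i − g_i = 0, so g_i* = α_i.
NE contributions = (1.2, 3.1, 1.7, 0.7); G = 6.7.
u_4 = α_4·G − ½·(g_4)² = 0.7·6.7 − ½·0.7² = 4.445.

4.445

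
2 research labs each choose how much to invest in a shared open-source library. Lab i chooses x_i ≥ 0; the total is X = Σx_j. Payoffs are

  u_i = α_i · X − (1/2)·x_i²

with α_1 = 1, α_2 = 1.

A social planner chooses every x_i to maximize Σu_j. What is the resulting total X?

Planner FOC: ∂(Σu_j)/∂x_i = (Σα_j) − x_i = 0, so x_i^SO = Σα_j = 2 for every i; X^SO = 4.

4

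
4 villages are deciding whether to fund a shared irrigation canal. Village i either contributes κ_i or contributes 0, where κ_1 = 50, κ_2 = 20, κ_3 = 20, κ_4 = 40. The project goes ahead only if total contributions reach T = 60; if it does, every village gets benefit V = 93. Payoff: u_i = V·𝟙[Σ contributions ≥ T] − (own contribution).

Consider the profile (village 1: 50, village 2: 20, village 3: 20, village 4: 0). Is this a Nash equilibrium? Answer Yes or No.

Total = 90 ≥ 60: provided.
Village 1 (pledges 50, payoff 43): dropping to 0 → total 40, payoff 0. No gain.
Village 2 (pledges 20, payoff 73): dropping to 0 → total 70, payoff 93. Profitable deviation.

No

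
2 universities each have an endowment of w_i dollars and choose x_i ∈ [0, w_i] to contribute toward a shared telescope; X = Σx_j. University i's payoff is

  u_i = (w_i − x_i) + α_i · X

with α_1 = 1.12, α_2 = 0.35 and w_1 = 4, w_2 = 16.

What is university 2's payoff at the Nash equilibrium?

17.4

∂u_i/∂x_i = α_i − 1, so university i contributes w_i if α_i > 1, else 0.
α_i > 1 for i ∈ {1}; NE contributions (4, 0), X = 4.
u_2 = (16 − 0) + 0.35·4 = 17.4.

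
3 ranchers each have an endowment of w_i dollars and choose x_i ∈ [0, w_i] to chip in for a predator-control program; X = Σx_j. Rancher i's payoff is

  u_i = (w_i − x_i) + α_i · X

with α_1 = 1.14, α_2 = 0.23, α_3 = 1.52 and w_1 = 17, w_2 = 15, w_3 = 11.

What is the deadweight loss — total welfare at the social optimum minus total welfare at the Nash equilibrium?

28.35

∂u_i/∂x_i = α_i − 1, so rancher i contributes w_i if α_i > 1, else 0.
α_i > 1 for i ∈ {1, 3}; NE contributions (17, 0, 11), X = 28.
W^NE = Σw_i − X^NE + (Σα_i)·X^NE = 43 + 1.89·28 = 95.92.
Planner: ∂(Σu_j)/∂x_i = Σα_j − 1 = 1.89 > 0, so everyone contributes w_i; X^SO = 43, W^SO = 43 + 1.89·43 = 124.27.
Deadweight loss = 28.35.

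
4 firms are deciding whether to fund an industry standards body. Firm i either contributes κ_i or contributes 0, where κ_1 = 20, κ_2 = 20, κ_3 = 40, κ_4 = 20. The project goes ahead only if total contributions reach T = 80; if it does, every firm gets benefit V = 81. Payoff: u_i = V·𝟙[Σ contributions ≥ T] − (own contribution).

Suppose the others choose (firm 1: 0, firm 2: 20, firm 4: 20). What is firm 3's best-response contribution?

Others' total = 40. Contributing 40 brings total to 80 ≥ 80: gain V − κ_3 = 41.
Best response: 40.

40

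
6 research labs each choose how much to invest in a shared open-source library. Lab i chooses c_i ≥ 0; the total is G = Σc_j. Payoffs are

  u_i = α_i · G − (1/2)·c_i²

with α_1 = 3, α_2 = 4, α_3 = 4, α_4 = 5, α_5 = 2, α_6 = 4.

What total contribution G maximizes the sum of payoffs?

Planner FOC: ∂(Σu_j)/∂c_i = (Σα_j) − c_i = 0, so c_i^SO = Σα_j = 22 for every i; G^SO = 132.

132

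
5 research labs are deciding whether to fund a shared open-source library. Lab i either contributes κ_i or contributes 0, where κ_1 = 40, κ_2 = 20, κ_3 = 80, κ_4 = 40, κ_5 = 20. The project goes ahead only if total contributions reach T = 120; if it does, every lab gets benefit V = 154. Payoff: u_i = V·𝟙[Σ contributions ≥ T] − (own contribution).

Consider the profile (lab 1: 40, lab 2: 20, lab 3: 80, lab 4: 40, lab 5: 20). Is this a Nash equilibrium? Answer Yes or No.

No

Total = 200 ≥ 120: provided.
Lab 1 (pledges 40, payoff 114): dropping to 0 → total 160, payoff 154. Profitable deviation.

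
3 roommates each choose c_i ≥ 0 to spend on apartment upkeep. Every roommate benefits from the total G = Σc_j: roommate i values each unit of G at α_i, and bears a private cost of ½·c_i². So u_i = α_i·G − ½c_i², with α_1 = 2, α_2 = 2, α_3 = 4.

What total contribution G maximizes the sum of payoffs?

Planner FOC: ∂(Σu_j)/∂c_i = (Σα_j) − c_i = 0, so c_i^SO = Σα_j = 8 for every i; G^SO = 24.

24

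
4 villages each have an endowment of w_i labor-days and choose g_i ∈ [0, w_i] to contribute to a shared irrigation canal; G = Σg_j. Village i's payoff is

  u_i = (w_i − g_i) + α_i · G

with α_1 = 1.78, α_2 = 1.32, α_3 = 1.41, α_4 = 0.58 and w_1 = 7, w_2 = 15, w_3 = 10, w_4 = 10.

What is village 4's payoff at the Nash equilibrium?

28.56

∂u_i/∂g_i = α_i − 1, so village i contributes w_i if α_i > 1, else 0.
α_i > 1 for i ∈ {1, 2, 3}; NE contributions (7, 15, 10, 0), G = 32.
u_4 = (10 − 0) + 0.58·32 = 28.56.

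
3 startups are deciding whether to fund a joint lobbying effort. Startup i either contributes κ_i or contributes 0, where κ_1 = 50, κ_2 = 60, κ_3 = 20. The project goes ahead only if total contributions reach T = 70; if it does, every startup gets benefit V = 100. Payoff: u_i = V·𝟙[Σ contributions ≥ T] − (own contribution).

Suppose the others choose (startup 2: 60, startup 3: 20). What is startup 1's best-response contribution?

Others' total = 80 ≥ 70; contributing adds cost 50 for no extra benefit.
Best response: 0.

0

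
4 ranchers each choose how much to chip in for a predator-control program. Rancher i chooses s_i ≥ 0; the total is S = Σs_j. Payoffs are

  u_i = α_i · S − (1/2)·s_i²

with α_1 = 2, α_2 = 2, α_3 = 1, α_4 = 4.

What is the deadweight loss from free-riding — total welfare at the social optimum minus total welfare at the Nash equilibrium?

93.5

Rancher i's FOC: ∂u_i/∂s_i = α_i − s_i = 0, so s_i* = α_i.
NE contributions = (2, 2, 1, 4); S = 9.
W^NE = (Σα)·S − ½Σα_i² = 9² − ½·25 = 68.5.
Planner sets s_i = Σα_j = 9 for every i, so S^SO = 4·9 = 36.
W^SO = (Σα)·S^SO − ½·4·(Σα)² = (4/2)·9² = 162.
Deadweight loss = W^SO − W^NE = 93.5.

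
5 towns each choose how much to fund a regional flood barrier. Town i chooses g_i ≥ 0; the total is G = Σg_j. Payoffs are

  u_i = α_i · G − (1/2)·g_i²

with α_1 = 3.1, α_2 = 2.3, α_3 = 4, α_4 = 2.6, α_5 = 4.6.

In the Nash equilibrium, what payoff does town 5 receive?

65.78

Town i's FOC: ∂u_i/∂g_i = α_i − g_i = 0, so g_i* = α_i.
NE contributions = (3.1, 2.3, 4, 2.6, 4.6); G = 16.6.
u_5 = α_5·G − ½·(g_5)² = 4.6·16.6 − ½·4.6² = 65.78.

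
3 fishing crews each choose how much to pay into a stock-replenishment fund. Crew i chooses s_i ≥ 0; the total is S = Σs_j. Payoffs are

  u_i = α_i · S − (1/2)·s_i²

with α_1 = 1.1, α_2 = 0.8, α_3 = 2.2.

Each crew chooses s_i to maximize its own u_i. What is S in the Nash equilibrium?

4.1

Crew i's FOC: ∂u_i/∂s_i = α_i − s_i = 0, so s_i* = α_i.
NE contributions = (1.1, 0.8, 2.2); S = 4.1.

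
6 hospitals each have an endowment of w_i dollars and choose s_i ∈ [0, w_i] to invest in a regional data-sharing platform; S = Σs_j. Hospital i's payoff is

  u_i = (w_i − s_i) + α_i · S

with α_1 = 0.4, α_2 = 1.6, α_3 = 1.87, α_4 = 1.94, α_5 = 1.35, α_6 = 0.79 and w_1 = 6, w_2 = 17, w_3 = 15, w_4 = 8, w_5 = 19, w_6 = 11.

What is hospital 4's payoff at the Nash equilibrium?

∂u_i/∂s_i = α_i − 1, so hospital i contributes w_i if α_i > 1, else 0.
α_i > 1 for i ∈ {2, 3, 4, 5}; NE contributions (0, 17, 15, 8, 19, 0), S = 59.
u_4 = (8 − 8) + 1.94·59 = 114.46.

114.46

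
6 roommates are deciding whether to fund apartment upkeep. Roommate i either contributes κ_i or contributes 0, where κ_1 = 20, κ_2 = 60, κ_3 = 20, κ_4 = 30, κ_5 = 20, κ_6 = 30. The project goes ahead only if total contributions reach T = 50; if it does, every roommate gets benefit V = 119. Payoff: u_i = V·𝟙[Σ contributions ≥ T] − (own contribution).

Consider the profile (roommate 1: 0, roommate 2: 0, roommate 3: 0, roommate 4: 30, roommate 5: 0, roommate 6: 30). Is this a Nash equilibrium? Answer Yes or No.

Yes

Total = 60 ≥ 50: provided.
Roommate 1 (pledges 0, payoff 119): pledging 20 → total 80, payoff 99. No gain.
Roommate 2 (pledges 0, payoff 119): pledging 60 → total 120, payoff 59. No gain.
Roommate 3 (pledges 0, payoff 119): pledging 20 → total 80, payoff 99. No gain.
Roommate 4 (pledges 30, payoff 89): dropping to 0 → total 30, payoff 0. No gain.
Roommate 5 (pledges 0, payoff 119): pledging 20 → total 80, payoff 99. No gain.
Roommate 6 (pledges 30, payoff 89): dropping to 0 → total 30, payoff 0. No gain.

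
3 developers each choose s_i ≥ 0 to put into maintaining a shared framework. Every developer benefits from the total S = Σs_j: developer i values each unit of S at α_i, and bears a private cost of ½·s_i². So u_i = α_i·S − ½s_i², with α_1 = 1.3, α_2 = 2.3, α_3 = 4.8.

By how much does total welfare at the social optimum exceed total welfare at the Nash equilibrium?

Developer i's FOC: ∂u_i/∂s_i = α_i − s_i = 0, so s_i* = α_i.
NE contributions = (1.3, 2.3, 4.8); S = 8.4.
W^NE = (Σα)·S − ½Σα_i² = 8.4² − ½·30.02 = 55.55.
Planner sets s_i = Σα_j = 8.4 for every i, so S^SO = 3·8.4 = 25.2.
W^SO = (Σα)·S^SO − ½·3·(Σα)² = (3/2)·8.4² = 105.84.
Deadweight loss = W^SO − W^NE = 50.29.

50.29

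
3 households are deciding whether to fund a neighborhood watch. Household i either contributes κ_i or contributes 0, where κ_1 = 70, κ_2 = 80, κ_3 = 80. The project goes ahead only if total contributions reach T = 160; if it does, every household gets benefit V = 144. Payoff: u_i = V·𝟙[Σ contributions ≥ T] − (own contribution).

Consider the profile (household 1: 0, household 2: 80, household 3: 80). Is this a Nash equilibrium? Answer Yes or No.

Total = 160 ≥ 160: provided.
Household 1 (pledges 0, payoff 144): pledging 70 → total 230, payoff 74. No gain.
Household 2 (pledges 80, payoff 64): dropping to 0 → total 80, payoff 0. No gain.
Household 3 (pledges 80, payoff 64): dropping to 0 → total 80, payoff 0. No gain.

Yes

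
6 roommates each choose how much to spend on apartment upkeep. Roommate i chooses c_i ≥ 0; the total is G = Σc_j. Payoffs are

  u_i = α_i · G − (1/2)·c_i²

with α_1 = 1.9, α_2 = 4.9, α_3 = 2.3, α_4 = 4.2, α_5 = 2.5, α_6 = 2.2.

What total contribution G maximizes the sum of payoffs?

108

Planner FOC: ∂(Σu_j)/∂c_i = (Σα_j) − c_i = 0, so c_i^SO = Σα_j = 18 for every i; G^SO = 108.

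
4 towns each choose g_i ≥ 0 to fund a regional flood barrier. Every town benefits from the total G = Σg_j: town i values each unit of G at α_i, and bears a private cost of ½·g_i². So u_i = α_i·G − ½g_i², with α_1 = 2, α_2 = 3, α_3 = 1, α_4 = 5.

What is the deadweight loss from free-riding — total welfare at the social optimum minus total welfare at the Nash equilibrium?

Town i's FOC: ∂u_i/∂g_i = α_i − g_i = 0, so g_i* = α_i.
NE contributions = (2, 3, 1, 5); G = 11.
W^NE = (Σα)·G − ½Σα_i² = 11² − ½·39 = 101.5.
Planner sets g_i = Σα_j = 11 for every i, so G^SO = 4·11 = 44.
W^SO = (Σα)·G^SO − ½·4·(Σα)² = (4/2)·11² = 242.
Deadweight loss = W^SO − W^NE = 140.5.

140.5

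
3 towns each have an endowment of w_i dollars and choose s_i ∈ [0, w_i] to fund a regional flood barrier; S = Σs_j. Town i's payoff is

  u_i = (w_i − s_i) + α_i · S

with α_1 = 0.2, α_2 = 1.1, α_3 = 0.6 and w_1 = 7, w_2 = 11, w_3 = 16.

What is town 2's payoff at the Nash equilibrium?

12.1

∂u_i/∂s_i = α_i − 1, so town i contributes w_i if α_i > 1, else 0.
α_i > 1 for i ∈ {2}; NE contributions (0, 11, 0), S = 11.
u_2 = (11 − 11) + 1.1·11 = 12.1.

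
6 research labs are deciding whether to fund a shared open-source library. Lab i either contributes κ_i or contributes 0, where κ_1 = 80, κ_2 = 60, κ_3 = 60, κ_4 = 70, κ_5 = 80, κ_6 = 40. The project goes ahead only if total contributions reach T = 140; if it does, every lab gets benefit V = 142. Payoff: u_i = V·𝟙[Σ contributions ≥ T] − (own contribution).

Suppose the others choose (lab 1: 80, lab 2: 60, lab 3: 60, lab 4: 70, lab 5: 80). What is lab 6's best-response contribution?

0

Others' total = 350 ≥ 140; contributing adds cost 40 for no extra benefit.
Best response: 0.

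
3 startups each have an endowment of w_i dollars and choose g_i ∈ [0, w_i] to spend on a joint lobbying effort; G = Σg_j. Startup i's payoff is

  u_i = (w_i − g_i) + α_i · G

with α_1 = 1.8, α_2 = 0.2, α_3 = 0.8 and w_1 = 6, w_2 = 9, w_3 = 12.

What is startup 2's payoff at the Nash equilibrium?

∂u_i/∂g_i = α_i − 1, so startup i contributes w_i if α_i > 1, else 0.
α_i > 1 for i ∈ {1}; NE contributions (6, 0, 0), G = 6.
u_2 = (9 − 0) + 0.2·6 = 10.2.

10.2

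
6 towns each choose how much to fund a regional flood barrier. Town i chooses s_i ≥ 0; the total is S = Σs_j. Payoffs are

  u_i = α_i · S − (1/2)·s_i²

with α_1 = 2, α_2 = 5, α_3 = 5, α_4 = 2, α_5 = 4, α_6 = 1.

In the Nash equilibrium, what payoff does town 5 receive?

68

Town i's FOC: ∂u_i/∂s_i = α_i − s_i = 0, so s_i* = α_i.
NE contributions = (2, 5, 5, 2, 4, 1); S = 19.
u_5 = α_5·S − ½·(s_5)² = 4·19 − ½·4² = 68.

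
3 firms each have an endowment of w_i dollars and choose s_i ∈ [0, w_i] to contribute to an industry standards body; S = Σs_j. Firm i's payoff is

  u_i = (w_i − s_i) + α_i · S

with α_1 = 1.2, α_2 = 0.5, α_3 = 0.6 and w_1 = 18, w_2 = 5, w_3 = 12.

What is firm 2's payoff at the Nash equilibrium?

∂u_i/∂s_i = α_i − 1, so firm i contributes w_i if α_i > 1, else 0.
α_i > 1 for i ∈ {1}; NE contributions (18, 0, 0), S = 18.
u_2 = (5 − 0) + 0.5·18 = 14.

14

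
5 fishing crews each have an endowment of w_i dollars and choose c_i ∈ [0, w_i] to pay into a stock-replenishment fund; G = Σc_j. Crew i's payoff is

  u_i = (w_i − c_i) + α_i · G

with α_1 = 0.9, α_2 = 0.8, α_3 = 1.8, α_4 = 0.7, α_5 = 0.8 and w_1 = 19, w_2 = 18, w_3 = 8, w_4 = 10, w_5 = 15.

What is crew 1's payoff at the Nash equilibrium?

∂u_i/∂c_i = α_i − 1, so crew i contributes w_i if α_i > 1, else 0.
α_i > 1 for i ∈ {3}; NE contributions (0, 0, 8, 0, 0), G = 8.
u_1 = (19 − 0) + 0.9·8 = 26.2.

26.2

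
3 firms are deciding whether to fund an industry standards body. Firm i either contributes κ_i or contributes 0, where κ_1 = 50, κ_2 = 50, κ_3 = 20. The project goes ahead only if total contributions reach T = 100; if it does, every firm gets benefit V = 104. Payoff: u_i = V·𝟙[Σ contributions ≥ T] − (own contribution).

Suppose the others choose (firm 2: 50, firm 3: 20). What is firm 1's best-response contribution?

50

Others' total = 70. Contributing 50 brings total to 120 ≥ 100: gain V − κ_1 = 54.
Best response: 50.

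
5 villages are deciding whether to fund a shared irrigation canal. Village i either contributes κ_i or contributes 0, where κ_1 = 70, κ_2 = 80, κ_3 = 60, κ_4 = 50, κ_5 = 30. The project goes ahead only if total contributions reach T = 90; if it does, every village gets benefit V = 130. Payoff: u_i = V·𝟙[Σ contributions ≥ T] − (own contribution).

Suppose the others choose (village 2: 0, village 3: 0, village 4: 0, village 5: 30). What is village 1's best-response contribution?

70

Others' total = 30. Contributing 70 brings total to 100 ≥ 90: gain V − κ_1 = 60.
Best response: 70.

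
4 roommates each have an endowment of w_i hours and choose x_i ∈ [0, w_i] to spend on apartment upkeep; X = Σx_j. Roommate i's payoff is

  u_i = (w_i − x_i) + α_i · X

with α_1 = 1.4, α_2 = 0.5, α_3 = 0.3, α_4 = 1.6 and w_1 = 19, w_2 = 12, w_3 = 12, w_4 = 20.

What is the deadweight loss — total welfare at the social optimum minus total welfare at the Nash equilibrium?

67.2

∂u_i/∂x_i = α_i − 1, so roommate i contributes w_i if α_i > 1, else 0.
α_i > 1 for i ∈ {1, 4}; NE contributions (19, 0, 0, 20), X = 39.
W^NE = Σw_i − X^NE + (Σα_i)·X^NE = 63 + 2.8·39 = 172.2.
Planner: ∂(Σu_j)/∂x_i = Σα_j − 1 = 2.8 > 0, so everyone contributes w_i; X^SO = 63, W^SO = 63 + 2.8·63 = 239.4.
Deadweight loss = 67.2.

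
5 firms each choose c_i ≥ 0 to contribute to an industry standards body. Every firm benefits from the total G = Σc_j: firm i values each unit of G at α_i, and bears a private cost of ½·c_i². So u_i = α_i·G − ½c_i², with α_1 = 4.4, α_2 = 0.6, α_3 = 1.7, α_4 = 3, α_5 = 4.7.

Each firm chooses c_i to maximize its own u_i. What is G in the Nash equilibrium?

Firm i's FOC: ∂u_i/∂c_i = α_i − c_i = 0, so c_i* = α_i.
NE contributions = (4.4, 0.6, 1.7, 3, 4.7); G = 14.4.

14.4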